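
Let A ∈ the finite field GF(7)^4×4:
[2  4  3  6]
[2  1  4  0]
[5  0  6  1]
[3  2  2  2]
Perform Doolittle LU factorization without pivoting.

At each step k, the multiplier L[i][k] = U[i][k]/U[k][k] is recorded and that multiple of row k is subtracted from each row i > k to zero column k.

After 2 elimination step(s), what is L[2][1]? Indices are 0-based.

k=0: U[0][0]=2
  eliminate (1,0): mult=1, new row 1: (0, 4, 1, 1); set L[1][0]=1
  eliminate (2,0): mult=6, new row 2: (0, 4, 2, 0); set L[2][0]=6
  eliminate (3,0): mult=5, new row 3: (0, 3, 1, 0); set L[3][0]=5
k=1: U[1][1]=4
  eliminate (2,1): mult=1, new row 2: (0, 0, 1, 6); set L[2][1]=1
  eliminate (3,1): mult=6, new row 3: (0, 0, 2, 1); set L[3][1]=6

L[2][1] = 1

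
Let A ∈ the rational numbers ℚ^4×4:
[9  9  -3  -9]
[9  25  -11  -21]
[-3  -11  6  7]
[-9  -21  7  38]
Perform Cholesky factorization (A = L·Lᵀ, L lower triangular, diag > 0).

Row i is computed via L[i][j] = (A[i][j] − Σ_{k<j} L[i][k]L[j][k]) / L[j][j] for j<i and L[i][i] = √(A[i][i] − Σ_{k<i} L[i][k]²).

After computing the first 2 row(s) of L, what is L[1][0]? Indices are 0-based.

L[1][0] = 3

Step 1: L[0][0] = √(9) = 3.
  L[1][0] = (9) / L[0][0] = 3.
Step 2: L[1][1] = √(16) = 4.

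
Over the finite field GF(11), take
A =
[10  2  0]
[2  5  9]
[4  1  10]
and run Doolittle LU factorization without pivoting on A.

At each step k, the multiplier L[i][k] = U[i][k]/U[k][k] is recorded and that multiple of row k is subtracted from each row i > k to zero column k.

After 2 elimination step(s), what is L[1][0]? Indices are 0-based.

L[1][0] = 9

[col 0] pivot 10
  R1 -= 9*R0 → (0, 9, 9)  (L[1][0] := 9)
  R2 -= 7*R0 → (0, 9, 10)  (L[2][0] := 7)
[col 1] pivot 9
  R2 -= 1*R1 → (0, 0, 1)  (L[2][1] := 1)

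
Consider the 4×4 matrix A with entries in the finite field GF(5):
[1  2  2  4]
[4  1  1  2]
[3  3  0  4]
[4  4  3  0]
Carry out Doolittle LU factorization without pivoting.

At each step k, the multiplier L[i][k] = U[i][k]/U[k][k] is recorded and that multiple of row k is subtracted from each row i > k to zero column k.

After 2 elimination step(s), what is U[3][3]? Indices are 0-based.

[col 0] pivot 1
  R1 -= 4*R0 → (0, 3, 3, 1)  (L[1][0] := 4)
  R2 -= 3*R0 → (0, 2, 4, 2)  (L[2][0] := 3)
  R3 -= 4*R0 → (0, 1, 0, 4)  (L[3][0] := 4)
[col 1] pivot 3
  R2 -= 4*R1 → (0, 0, 2, 3)  (L[2][1] := 4)
  R3 -= 2*R1 → (0, 0, 4, 2)  (L[3][1] := 2)

U[3][3] = 2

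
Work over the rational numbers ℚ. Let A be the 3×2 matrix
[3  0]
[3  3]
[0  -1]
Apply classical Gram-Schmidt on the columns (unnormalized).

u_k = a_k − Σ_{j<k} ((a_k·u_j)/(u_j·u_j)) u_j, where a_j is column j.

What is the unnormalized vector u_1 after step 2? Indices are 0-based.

u_1 = (-3/2, 3/2, -1)

Step 1: u_0 = a_0 = (3, 3, 0).
Step 2: u_1 = a_1 − (1/2)·u_0 = (-3/2, 3/2, -1).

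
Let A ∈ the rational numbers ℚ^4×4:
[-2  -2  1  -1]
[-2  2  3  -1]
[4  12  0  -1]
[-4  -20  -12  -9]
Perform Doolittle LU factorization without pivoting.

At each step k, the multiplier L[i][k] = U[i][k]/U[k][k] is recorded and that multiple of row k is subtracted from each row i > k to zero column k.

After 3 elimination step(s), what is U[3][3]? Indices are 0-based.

U[3][3] = 2

[col 0] pivot -2
  R1 -= 1*R0 → (0, 4, 2, 0)  (L[1][0] := 1)
  R2 -= -2*R0 → (0, 8, 2, -3)  (L[2][0] := -2)
  R3 -= 2*R0 → (0, -16, -14, -7)  (L[3][0] := 2)
[col 1] pivot 4
  R2 -= 2*R1 → (0, 0, -2, -3)  (L[2][1] := 2)
  R3 -= -4*R1 → (0, 0, -6, -7)  (L[3][1] := -4)
[col 2] pivot -2
  R3 -= 3*R2 → (0, 0, 0, 2)  (L[3][2] := 3)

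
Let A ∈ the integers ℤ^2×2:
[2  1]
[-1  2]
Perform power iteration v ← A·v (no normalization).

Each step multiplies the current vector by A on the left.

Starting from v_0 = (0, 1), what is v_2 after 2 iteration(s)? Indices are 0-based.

v_0 = (0, 1).
v_1 = A·v_0 = (1, 2).
v_2 = A·v_1 = (4, 3).

v_2 = (4, 3)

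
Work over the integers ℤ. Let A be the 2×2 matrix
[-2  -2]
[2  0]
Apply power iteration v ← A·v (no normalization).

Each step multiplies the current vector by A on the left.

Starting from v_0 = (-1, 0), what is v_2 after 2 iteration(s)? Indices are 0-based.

v_2 = (0, 4)

v_0 = (-1, 0).
v_1 = A·v_0 = (2, -2).
v_2 = A·v_1 = (0, 4).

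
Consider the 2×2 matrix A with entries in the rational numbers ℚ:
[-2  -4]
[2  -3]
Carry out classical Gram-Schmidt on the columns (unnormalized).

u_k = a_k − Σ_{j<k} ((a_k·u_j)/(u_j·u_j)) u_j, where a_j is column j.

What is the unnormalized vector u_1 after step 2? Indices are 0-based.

Step 1: u_0 = a_0 = (-2, 2).
Step 2: u_1 = a_1 − (1/4)·u_0 = (-7/2, -7/2).

u_1 = (-7/2, -7/2)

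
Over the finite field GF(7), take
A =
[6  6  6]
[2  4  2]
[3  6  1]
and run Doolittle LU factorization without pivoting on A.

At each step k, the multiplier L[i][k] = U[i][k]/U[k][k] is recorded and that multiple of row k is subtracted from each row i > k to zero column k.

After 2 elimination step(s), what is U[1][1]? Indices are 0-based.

k=0: U[0][0]=6
  eliminate (1,0): mult=5, new row 1: (0, 2, 0); set L[1][0]=5
  eliminate (2,0): mult=4, new row 2: (0, 3, 5); set L[2][0]=4
k=1: U[1][1]=2
  eliminate (2,1): mult=5, new row 2: (0, 0, 5); set L[2][1]=5

U[1][1] = 2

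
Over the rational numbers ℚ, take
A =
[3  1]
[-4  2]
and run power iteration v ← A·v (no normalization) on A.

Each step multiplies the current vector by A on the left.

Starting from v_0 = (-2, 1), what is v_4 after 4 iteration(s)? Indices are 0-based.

v_4 = (175, 100)

v_0 = (-2, 1).
v_1 = A·v_0 = (-5, 10).
v_2 = A·v_1 = (-5, 40).
v_3 = A·v_2 = (25, 100).
v_4 = A·v_3 = (175, 100).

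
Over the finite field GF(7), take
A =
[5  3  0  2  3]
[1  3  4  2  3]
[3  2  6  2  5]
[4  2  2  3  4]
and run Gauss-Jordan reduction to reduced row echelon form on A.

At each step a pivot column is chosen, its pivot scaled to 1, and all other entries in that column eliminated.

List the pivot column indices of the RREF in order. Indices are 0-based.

step 1: normalize row 0 (÷5) = (1, 2, 0, 6, 2)
  row 1: subtract 1×row0 = (0, 1, 4, 3, 1)
  row 2: subtract 3×row0 = (0, 3, 6, 5, 6)
  row 3: subtract 4×row0 = (0, 1, 2, 0, 3)
step 2: normalize row 1 (÷1) = (0, 1, 4, 3, 1)
  row 0: subtract 2×row1 = (1, 0, 6, 0, 0)
  row 2: subtract 3×row1 = (0, 0, 1, 3, 3)
  row 3: subtract 1×row1 = (0, 0, 5, 4, 2)
step 3: normalize row 2 (÷1) = (0, 0, 1, 3, 3)
  row 0: subtract 6×row2 = (1, 0, 0, 3, 3)
  row 1: subtract 4×row2 = (0, 1, 0, 5, 3)
  row 3: subtract 5×row2 = (0, 0, 0, 3, 1)
step 4: normalize row 3 (÷3) = (0, 0, 0, 1, 5)
  row 0: subtract 3×row3 = (1, 0, 0, 0, 2)
  row 1: subtract 5×row3 = (0, 1, 0, 0, 6)
  row 2: subtract 3×row3 = (0, 0, 1, 0, 2)

pivot columns: 0, 1, 2, 3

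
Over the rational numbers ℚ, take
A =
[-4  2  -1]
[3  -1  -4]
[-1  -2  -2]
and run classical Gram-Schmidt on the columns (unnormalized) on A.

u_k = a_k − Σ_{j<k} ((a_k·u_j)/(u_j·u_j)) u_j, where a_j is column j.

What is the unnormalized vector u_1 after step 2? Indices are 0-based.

Step 1: u_0 = a_0 = (-4, 3, -1).
Step 2: u_1 = a_1 − (-9/26)·u_0 = (8/13, 1/26, -61/26).

u_1 = (8/13, 1/26, -61/26)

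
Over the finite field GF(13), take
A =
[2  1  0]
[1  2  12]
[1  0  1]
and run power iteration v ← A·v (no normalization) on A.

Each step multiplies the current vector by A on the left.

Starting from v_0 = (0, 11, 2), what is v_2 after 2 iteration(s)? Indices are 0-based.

v_0 = (0, 11, 2).
v_1 = A·v_0 = (11, 7, 2).
v_2 = A·v_1 = (3, 10, 0).

v_2 = (3, 10, 0)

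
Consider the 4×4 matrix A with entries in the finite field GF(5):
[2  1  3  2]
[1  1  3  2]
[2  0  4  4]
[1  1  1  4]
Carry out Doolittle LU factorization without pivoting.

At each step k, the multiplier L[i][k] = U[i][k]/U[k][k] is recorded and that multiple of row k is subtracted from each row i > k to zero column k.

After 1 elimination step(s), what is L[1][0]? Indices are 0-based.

Step 1: pivot at (0,0) is 2.
  row1 ← row1 − (3)·row0  ⇒  L[1][0]=3, U row1=(0, 3, 4, 1)
  row2 ← row2 − (1)·row0  ⇒  L[2][0]=1, U row2=(0, 4, 1, 2)
  row3 ← row3 − (3)·row0  ⇒  L[3][0]=3, U row3=(0, 3, 2, 3)

L[1][0] = 3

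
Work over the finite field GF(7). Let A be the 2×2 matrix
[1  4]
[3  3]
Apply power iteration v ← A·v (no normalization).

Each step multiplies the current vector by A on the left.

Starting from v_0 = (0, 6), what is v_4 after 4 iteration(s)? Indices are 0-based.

v_4 = (2, 4)

v_0 = (0, 6).
v_1 = A·v_0 = (3, 4).
v_2 = A·v_1 = (5, 0).
v_3 = A·v_2 = (5, 1).
v_4 = A·v_3 = (2, 4).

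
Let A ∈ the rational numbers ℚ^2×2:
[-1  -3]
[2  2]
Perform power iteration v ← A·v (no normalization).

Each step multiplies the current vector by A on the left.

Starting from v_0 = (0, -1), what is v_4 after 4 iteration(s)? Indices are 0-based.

v_0 = (0, -1).
v_1 = A·v_0 = (3, -2).
v_2 = A·v_1 = (3, 2).
v_3 = A·v_2 = (-9, 10).
v_4 = A·v_3 = (-21, 2).

v_4 = (-21, 2)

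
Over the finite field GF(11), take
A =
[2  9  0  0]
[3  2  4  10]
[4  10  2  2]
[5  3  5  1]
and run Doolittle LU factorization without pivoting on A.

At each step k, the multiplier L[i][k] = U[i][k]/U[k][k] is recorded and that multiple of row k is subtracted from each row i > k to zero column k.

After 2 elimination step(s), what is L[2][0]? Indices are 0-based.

[col 0] pivot 2
  R1 -= 7*R0 → (0, 5, 4, 10)  (L[1][0] := 7)
  R2 -= 2*R0 → (0, 3, 2, 2)  (L[2][0] := 2)
  R3 -= 8*R0 → (0, 8, 5, 1)  (L[3][0] := 8)
[col 1] pivot 5
  R2 -= 5*R1 → (0, 0, 4, 7)  (L[2][1] := 5)
  R3 -= 6*R1 → (0, 0, 3, 7)  (L[3][1] := 6)

L[2][0] = 2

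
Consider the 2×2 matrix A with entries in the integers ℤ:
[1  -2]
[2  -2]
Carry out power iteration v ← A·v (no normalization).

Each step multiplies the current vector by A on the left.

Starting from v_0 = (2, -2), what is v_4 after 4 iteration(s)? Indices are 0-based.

v_0 = (2, -2).
v_1 = A·v_0 = (6, 8).
v_2 = A·v_1 = (-10, -4).
v_3 = A·v_2 = (-2, -12).
v_4 = A·v_3 = (22, 20).

v_4 = (22, 20)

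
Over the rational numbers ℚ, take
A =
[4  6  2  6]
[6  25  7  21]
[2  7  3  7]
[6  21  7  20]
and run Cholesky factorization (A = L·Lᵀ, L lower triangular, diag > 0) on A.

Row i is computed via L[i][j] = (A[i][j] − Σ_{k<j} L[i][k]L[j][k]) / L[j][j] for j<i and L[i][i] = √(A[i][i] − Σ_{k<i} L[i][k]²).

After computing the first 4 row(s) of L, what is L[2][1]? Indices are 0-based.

Step 1: L[0][0] = √(4) = 2.
  L[1][0] = (6) / L[0][0] = 3.
Step 2: L[1][1] = √(16) = 4.
  L[2][0] = (2) / L[0][0] = 1.
  L[2][1] = (4) / L[1][1] = 1.
Step 3: L[2][2] = √(1) = 1.
  L[3][0] = (6) / L[0][0] = 3.
  L[3][1] = (12) / L[1][1] = 3.
  L[3][2] = (1) / L[2][2] = 1.
Step 4: L[3][3] = √(1) = 1.

L[2][1] = 1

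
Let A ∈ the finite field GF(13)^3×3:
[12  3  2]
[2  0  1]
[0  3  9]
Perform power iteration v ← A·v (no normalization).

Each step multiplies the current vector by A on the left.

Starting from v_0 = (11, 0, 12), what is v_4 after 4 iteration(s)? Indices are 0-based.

v_4 = (11, 11, 10)

v_0 = (11, 0, 12).
v_1 = A·v_0 = (0, 8, 4).
v_2 = A·v_1 = (6, 4, 8).
v_3 = A·v_2 = (9, 7, 6).
v_4 = A·v_3 = (11, 11, 10).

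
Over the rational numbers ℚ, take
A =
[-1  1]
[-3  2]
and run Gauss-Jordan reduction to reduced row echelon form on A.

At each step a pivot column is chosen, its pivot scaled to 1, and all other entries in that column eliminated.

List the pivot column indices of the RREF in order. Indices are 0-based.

pivot columns: 0, 1

step 1: normalize row 0 (÷-1) = (1, -1)
  row 1: subtract -3×row0 = (0, -1)
step 2: normalize row 1 (÷-1) = (0, 1)
  row 0: subtract -1×row1 = (1, 0)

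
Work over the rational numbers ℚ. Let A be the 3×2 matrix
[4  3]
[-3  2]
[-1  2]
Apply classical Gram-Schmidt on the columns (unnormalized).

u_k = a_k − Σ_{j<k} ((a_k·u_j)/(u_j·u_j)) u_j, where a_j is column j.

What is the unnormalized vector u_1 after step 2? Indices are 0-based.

Step 1: u_0 = a_0 = (4, -3, -1).
Step 2: u_1 = a_1 − (2/13)·u_0 = (31/13, 32/13, 28/13).

u_1 = (31/13, 32/13, 28/13)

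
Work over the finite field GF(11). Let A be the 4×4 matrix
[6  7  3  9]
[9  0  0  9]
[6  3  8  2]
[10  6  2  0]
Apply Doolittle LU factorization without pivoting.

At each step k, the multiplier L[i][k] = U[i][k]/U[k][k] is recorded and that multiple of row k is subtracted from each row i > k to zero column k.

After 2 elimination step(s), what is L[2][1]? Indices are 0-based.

L[2][1] = 3

k=0: U[0][0]=6
  eliminate (1,0): mult=7, new row 1: (0, 6, 1, 1); set L[1][0]=7
  eliminate (2,0): mult=1, new row 2: (0, 7, 5, 4); set L[2][0]=1
  eliminate (3,0): mult=9, new row 3: (0, 9, 8, 7); set L[3][0]=9
k=1: U[1][1]=6
  eliminate (2,1): mult=3, new row 2: (0, 0, 2, 1); set L[2][1]=3
  eliminate (3,1): mult=7, new row 3: (0, 0, 1, 0); set L[3][1]=7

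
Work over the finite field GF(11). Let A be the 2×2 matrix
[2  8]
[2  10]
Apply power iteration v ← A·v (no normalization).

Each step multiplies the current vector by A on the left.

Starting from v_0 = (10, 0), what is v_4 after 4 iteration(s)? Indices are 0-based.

v_0 = (10, 0).
v_1 = A·v_0 = (9, 9).
v_2 = A·v_1 = (2, 9).
v_3 = A·v_2 = (10, 6).
v_4 = A·v_3 = (2, 3).

v_4 = (2, 3)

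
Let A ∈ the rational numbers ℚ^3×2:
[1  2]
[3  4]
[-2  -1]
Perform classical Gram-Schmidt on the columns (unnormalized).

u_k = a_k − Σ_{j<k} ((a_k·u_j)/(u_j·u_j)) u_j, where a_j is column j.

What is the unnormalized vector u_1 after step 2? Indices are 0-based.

u_1 = (6/7, 4/7, 9/7)

Step 1: u_0 = a_0 = (1, 3, -2).
Step 2: u_1 = a_1 − (8/7)·u_0 = (6/7, 4/7, 9/7).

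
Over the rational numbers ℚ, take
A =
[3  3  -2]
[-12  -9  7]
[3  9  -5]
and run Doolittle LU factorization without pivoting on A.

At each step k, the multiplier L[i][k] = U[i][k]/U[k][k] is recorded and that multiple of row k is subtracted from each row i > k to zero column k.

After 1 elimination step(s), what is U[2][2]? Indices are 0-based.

U[2][2] = -3

k=0: U[0][0]=3
  eliminate (1,0): mult=-4, new row 1: (0, 3, -1); set L[1][0]=-4
  eliminate (2,0): mult=1, new row 2: (0, 6, -3); set L[2][0]=1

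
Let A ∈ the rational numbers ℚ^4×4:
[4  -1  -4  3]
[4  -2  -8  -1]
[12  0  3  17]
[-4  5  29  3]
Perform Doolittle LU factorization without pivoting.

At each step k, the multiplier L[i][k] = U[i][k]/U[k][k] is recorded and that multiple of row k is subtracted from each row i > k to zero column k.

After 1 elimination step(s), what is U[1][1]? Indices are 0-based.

k=0: U[0][0]=4
  eliminate (1,0): mult=1, new row 1: (0, -1, -4, -4); set L[1][0]=1
  eliminate (2,0): mult=3, new row 2: (0, 3, 15, 8); set L[2][0]=3
  eliminate (3,0): mult=-1, new row 3: (0, 4, 25, 6); set L[3][0]=-1

U[1][1] = -1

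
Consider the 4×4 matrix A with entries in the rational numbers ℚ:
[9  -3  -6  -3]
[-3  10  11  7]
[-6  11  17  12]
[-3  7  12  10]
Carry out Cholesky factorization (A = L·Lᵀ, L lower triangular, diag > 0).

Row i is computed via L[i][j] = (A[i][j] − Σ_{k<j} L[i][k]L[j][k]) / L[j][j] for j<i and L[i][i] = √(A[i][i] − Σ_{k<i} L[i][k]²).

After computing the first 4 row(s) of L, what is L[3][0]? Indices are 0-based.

L[3][0] = -1

Step 1: L[0][0] = √(9) = 3.
  L[1][0] = (-3) / L[0][0] = -1.
Step 2: L[1][1] = √(9) = 3.
  L[2][0] = (-6) / L[0][0] = -2.
  L[2][1] = (9) / L[1][1] = 3.
Step 3: L[2][2] = √(4) = 2.
  L[3][0] = (-3) / L[0][0] = -1.
  L[3][1] = (6) / L[1][1] = 2.
  L[3][2] = (4) / L[2][2] = 2.
Step 4: L[3][3] = √(1) = 1.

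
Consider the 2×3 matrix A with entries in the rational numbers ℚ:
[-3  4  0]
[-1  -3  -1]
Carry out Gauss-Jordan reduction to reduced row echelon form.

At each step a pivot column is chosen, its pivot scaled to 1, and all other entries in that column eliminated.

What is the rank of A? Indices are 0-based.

pivot(0,0)=-3: scale R0 → (1, -4/3, 0)
  clear (1,0): R1 −= (-1)R0 → (0, -13/3, -1)
pivot(1,1)=-13/3: scale R1 → (0, 1, 3/13)
  clear (0,1): R0 −= (-4/3)R1 → (1, 0, 4/13)

rank = 2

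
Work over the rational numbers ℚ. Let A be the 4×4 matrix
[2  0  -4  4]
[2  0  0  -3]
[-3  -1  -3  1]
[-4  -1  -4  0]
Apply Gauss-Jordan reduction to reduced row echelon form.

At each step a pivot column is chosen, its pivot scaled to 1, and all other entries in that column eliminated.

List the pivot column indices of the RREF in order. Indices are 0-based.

pivot columns: 0, 1, 2, 3

step 1: normalize row 0 (÷2) = (1, 0, -2, 2)
  row 1: subtract 2×row0 = (0, 0, 4, -7)
  row 2: subtract -3×row0 = (0, -1, -9, 7)
  row 3: subtract -4×row0 = (0, -1, -12, 8)
step 2: exchange rows 1,2
step 2: normalize row 1 (÷-1) = (0, 1, 9, -7)
  row 3: subtract -1×row1 = (0, 0, -3, 1)
step 3: normalize row 2 (÷4) = (0, 0, 1, -7/4)
  row 0: subtract -2×row2 = (1, 0, 0, -3/2)
  row 1: subtract 9×row2 = (0, 1, 0, 35/4)
  row 3: subtract -3×row2 = (0, 0, 0, -17/4)
step 4: normalize row 3 (÷-17/4) = (0, 0, 0, 1)
  row 0: subtract -3/2×row3 = (1, 0, 0, 0)
  row 1: subtract 35/4×row3 = (0, 1, 0, 0)
  row 2: subtract -7/4×row3 = (0, 0, 1, 0)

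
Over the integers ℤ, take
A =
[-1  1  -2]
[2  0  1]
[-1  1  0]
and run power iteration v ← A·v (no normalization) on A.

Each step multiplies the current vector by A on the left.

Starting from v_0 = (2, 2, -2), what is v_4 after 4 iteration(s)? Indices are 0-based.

v_4 = (-40, 38, -20)

v_0 = (2, 2, -2).
v_1 = A·v_0 = (4, 2, 0).
v_2 = A·v_1 = (-2, 8, -2).
v_3 = A·v_2 = (14, -6, 10).
v_4 = A·v_3 = (-40, 38, -20).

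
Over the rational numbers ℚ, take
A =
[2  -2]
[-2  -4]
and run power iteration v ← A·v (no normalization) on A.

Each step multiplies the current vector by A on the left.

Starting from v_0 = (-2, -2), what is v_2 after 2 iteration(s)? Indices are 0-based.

v_2 = (-24, -48)

v_0 = (-2, -2).
v_1 = A·v_0 = (0, 12).
v_2 = A·v_1 = (-24, -48).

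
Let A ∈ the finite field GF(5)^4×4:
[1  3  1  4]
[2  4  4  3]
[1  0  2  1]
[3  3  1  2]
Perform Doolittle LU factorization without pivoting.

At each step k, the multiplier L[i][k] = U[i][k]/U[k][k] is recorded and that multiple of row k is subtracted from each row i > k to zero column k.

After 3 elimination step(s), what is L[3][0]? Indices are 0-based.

L[3][0] = 3

[col 0] pivot 1
  R1 -= 2*R0 → (0, 3, 2, 0)  (L[1][0] := 2)
  R2 -= 1*R0 → (0, 2, 1, 2)  (L[2][0] := 1)
  R3 -= 3*R0 → (0, 4, 3, 0)  (L[3][0] := 3)
[col 1] pivot 3
  R2 -= 4*R1 → (0, 0, 3, 2)  (L[2][1] := 4)
  R3 -= 3*R1 → (0, 0, 2, 0)  (L[3][1] := 3)
[col 2] pivot 3
  R3 -= 4*R2 → (0, 0, 0, 2)  (L[3][2] := 4)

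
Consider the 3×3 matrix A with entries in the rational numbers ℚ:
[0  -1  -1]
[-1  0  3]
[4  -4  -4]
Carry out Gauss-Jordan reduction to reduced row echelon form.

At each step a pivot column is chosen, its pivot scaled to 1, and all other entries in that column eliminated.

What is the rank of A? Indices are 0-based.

step 1: exchange rows 0,1
step 1: normalize row 0 (÷-1) = (1, 0, -3)
  row 2: subtract 4×row0 = (0, -4, 8)
step 2: normalize row 1 (÷-1) = (0, 1, 1)
  row 2: subtract -4×row1 = (0, 0, 12)
step 3: normalize row 2 (÷12) = (0, 0, 1)
  row 0: subtract -3×row2 = (1, 0, 0)
  row 1: subtract 1×row2 = (0, 1, 0)

rank = 3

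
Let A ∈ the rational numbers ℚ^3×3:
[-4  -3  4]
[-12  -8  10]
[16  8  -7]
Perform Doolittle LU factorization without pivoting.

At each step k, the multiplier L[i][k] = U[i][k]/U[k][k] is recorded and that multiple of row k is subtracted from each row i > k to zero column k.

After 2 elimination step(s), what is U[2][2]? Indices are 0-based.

U[2][2] = 1

Step 1: pivot at (0,0) is -4.
  row1 ← row1 − (3)·row0  ⇒  L[1][0]=3, U row1=(0, 1, -2)
  row2 ← row2 − (-4)·row0  ⇒  L[2][0]=-4, U row2=(0, -4, 9)
Step 2: pivot at (1,1) is 1.
  row2 ← row2 − (-4)·row1  ⇒  L[2][1]=-4, U row2=(0, 0, 1)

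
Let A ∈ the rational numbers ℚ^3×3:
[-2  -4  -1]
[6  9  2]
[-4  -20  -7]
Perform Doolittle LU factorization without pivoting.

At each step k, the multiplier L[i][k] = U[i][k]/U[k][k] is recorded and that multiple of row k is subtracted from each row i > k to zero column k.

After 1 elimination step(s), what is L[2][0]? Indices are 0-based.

[col 0] pivot -2
  R1 -= -3*R0 → (0, -3, -1)  (L[1][0] := -3)
  R2 -= 2*R0 → (0, -12, -5)  (L[2][0] := 2)

L[2][0] = 2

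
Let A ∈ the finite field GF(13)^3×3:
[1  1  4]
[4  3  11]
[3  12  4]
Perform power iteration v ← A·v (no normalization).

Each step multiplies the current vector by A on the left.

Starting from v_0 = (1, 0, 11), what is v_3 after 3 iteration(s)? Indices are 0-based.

v_3 = (12, 1, 1)

v_0 = (1, 0, 11).
v_1 = A·v_0 = (6, 8, 8).
v_2 = A·v_1 = (7, 6, 3).
v_3 = A·v_2 = (12, 1, 1).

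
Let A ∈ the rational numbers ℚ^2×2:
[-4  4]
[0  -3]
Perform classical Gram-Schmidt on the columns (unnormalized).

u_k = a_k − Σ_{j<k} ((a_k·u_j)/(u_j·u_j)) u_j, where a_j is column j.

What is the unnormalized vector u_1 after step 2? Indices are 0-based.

u_1 = (0, -3)

Step 1: u_0 = a_0 = (-4, 0).
Step 2: u_1 = a_1 − (-1)·u_0 = (0, -3).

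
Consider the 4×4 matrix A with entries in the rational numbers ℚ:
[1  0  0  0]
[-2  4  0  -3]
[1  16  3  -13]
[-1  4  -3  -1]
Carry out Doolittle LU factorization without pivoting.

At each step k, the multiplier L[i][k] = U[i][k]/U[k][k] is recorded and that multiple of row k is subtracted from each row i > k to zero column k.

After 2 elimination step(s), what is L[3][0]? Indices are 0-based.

k=0: U[0][0]=1
  eliminate (1,0): mult=-2, new row 1: (0, 4, 0, -3); set L[1][0]=-2
  eliminate (2,0): mult=1, new row 2: (0, 16, 3, -13); set L[2][0]=1
  eliminate (3,0): mult=-1, new row 3: (0, 4, -3, -1); set L[3][0]=-1
k=1: U[1][1]=4
  eliminate (2,1): mult=4, new row 2: (0, 0, 3, -1); set L[2][1]=4
  eliminate (3,1): mult=1, new row 3: (0, 0, -3, 2); set L[3][1]=1

L[3][0] = -1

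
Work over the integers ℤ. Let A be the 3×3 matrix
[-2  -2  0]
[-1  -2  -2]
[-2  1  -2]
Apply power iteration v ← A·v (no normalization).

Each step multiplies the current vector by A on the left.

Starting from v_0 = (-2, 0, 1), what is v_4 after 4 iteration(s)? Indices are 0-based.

v_4 = (-160, -192, -80)

v_0 = (-2, 0, 1).
v_1 = A·v_0 = (4, 0, 2).
v_2 = A·v_1 = (-8, -8, -12).
v_3 = A·v_2 = (32, 48, 32).
v_4 = A·v_3 = (-160, -192, -80).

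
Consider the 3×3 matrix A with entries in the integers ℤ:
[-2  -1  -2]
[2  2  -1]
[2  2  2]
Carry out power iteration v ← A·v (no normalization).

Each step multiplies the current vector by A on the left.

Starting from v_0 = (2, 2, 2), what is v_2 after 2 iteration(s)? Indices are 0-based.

v_0 = (2, 2, 2).
v_1 = A·v_0 = (-10, 6, 12).
v_2 = A·v_1 = (-10, -20, 16).

v_2 = (-10, -20, 16)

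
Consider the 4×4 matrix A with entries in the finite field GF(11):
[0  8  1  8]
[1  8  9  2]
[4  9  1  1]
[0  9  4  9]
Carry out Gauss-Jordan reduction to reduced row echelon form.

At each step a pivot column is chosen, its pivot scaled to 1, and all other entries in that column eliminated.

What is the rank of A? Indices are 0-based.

rank = 4

[1] R0 <-> R1
[1] R0 /= 1  ⇒  (1, 8, 9, 2)
     R2 -= 4·R0  ⇒  (0, 10, 9, 4)
[2] R1 /= 8  ⇒  (0, 1, 7, 1)
     R0 -= 8·R1  ⇒  (1, 0, 8, 5)
     R2 -= 10·R1  ⇒  (0, 0, 5, 5)
     R3 -= 9·R1  ⇒  (0, 0, 7, 0)
[3] R2 /= 5  ⇒  (0, 0, 1, 1)
     R0 -= 8·R2  ⇒  (1, 0, 0, 8)
     R1 -= 7·R2  ⇒  (0, 1, 0, 5)
     R3 -= 7·R2  ⇒  (0, 0, 0, 4)
[4] R3 /= 4  ⇒  (0, 0, 0, 1)
     R0 -= 8·R3  ⇒  (1, 0, 0, 0)
     R1 -= 5·R3  ⇒  (0, 1, 0, 0)
     R2 -= 1·R3  ⇒  (0, 0, 1, 0)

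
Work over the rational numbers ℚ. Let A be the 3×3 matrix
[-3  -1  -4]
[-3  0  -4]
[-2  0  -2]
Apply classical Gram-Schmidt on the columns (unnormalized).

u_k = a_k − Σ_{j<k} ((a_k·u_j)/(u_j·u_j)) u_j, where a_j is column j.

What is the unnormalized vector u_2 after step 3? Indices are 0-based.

Step 1: u_0 = a_0 = (-3, -3, -2).
Step 2: u_1 = a_1 − (3/22)·u_0 = (-13/22, 9/22, 3/11).
Step 3: u_2 = a_2 − (14/11)·u_0 − (4/13)·u_1 = (0, -4/13, 6/13).

u_2 = (0, -4/13, 6/13)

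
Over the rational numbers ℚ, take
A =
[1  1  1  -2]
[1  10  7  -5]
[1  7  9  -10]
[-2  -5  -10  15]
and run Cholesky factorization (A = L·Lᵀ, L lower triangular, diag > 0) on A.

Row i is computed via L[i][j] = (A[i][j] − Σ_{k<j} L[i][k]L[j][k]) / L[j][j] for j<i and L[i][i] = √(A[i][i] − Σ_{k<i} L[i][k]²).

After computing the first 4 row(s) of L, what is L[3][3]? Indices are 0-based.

L[3][3] = 1

Step 1: L[0][0] = √(1) = 1.
  L[1][0] = (1) / L[0][0] = 1.
Step 2: L[1][1] = √(9) = 3.
  L[2][0] = (1) / L[0][0] = 1.
  L[2][1] = (6) / L[1][1] = 2.
Step 3: L[2][2] = √(4) = 2.
  L[3][0] = (-2) / L[0][0] = -2.
  L[3][1] = (-3) / L[1][1] = -1.
  L[3][2] = (-6) / L[2][2] = -3.
Step 4: L[3][3] = √(1) = 1.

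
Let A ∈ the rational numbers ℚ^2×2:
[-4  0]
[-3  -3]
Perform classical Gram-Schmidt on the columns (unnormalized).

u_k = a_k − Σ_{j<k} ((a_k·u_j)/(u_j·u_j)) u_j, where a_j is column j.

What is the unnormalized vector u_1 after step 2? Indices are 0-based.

u_1 = (36/25, -48/25)

Step 1: u_0 = a_0 = (-4, -3).
Step 2: u_1 = a_1 − (9/25)·u_0 = (36/25, -48/25).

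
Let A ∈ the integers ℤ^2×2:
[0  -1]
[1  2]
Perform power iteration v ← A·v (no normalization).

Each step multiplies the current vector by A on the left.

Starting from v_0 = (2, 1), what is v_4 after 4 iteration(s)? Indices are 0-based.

v_4 = (-10, 13)

v_0 = (2, 1).
v_1 = A·v_0 = (-1, 4).
v_2 = A·v_1 = (-4, 7).
v_3 = A·v_2 = (-7, 10).
v_4 = A·v_3 = (-10, 13).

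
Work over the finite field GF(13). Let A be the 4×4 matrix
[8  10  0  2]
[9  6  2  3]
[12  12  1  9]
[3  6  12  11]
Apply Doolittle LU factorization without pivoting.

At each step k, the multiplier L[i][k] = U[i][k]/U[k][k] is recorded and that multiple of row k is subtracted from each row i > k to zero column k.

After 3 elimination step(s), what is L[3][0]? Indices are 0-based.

[col 0] pivot 8
  R1 -= 6*R0 → (0, 11, 2, 4)  (L[1][0] := 6)
  R2 -= 8*R0 → (0, 10, 1, 6)  (L[2][0] := 8)
  R3 -= 2*R0 → (0, 12, 12, 7)  (L[3][0] := 2)
[col 1] pivot 11
  R2 -= 8*R1 → (0, 0, 11, 0)  (L[2][1] := 8)
  R3 -= 7*R1 → (0, 0, 11, 5)  (L[3][1] := 7)
[col 2] pivot 11
  R3 -= 1*R2 → (0, 0, 0, 5)  (L[3][2] := 1)

L[3][0] = 2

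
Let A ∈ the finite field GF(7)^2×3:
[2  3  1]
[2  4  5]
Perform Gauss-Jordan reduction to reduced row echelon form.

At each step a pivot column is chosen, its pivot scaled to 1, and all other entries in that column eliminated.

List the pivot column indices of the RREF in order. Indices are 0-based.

pivot columns: 0, 1

pivot(0,0)=2: scale R0 → (1, 5, 4)
  clear (1,0): R1 −= (2)R0 → (0, 1, 4)
pivot(1,1)=1: scale R1 → (0, 1, 4)
  clear (0,1): R0 −= (5)R1 → (1, 0, 5)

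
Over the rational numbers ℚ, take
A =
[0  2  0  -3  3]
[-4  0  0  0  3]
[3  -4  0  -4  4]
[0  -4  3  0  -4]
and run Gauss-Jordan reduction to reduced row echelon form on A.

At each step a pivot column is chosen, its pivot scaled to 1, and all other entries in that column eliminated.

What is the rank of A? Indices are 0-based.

step 1: exchange rows 0,1
step 1: normalize row 0 (÷-4) = (1, 0, 0, 0, -3/4)
  row 2: subtract 3×row0 = (0, -4, 0, -4, 25/4)
step 2: normalize row 1 (÷2) = (0, 1, 0, -3/2, 3/2)
  row 2: subtract -4×row1 = (0, 0, 0, -10, 49/4)
  row 3: subtract -4×row1 = (0, 0, 3, -6, 2)
step 3: exchange rows 2,3
step 3: normalize row 2 (÷3) = (0, 0, 1, -2, 2/3)
step 4: normalize row 3 (÷-10) = (0, 0, 0, 1, -49/40)
  row 1: subtract -3/2×row3 = (0, 1, 0, 0, -27/80)
  row 2: subtract -2×row3 = (0, 0, 1, 0, -107/60)

rank = 4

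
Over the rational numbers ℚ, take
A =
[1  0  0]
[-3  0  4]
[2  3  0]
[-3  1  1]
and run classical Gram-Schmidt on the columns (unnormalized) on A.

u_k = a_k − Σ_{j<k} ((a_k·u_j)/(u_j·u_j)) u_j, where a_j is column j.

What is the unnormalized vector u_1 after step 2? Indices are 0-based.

Step 1: u_0 = a_0 = (1, -3, 2, -3).
Step 2: u_1 = a_1 − (3/23)·u_0 = (-3/23, 9/23, 63/23, 32/23).

u_1 = (-3/23, 9/23, 63/23, 32/23)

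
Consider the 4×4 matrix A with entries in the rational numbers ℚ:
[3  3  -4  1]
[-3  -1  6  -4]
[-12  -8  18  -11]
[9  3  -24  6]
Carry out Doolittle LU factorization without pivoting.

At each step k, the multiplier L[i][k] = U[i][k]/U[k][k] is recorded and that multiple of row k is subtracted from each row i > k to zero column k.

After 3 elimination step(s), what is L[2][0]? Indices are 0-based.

L[2][0] = -4

Step 1: pivot at (0,0) is 3.
  row1 ← row1 − (-1)·row0  ⇒  L[1][0]=-1, U row1=(0, 2, 2, -3)
  row2 ← row2 − (-4)·row0  ⇒  L[2][0]=-4, U row2=(0, 4, 2, -7)
  row3 ← row3 − (3)·row0  ⇒  L[3][0]=3, U row3=(0, -6, -12, 3)
Step 2: pivot at (1,1) is 2.
  row2 ← row2 − (2)·row1  ⇒  L[2][1]=2, U row2=(0, 0, -2, -1)
  row3 ← row3 − (-3)·row1  ⇒  L[3][1]=-3, U row3=(0, 0, -6, -6)
Step 3: pivot at (2,2) is -2.
  row3 ← row3 − (3)·row2  ⇒  L[3][2]=3, U row3=(0, 0, 0, -3)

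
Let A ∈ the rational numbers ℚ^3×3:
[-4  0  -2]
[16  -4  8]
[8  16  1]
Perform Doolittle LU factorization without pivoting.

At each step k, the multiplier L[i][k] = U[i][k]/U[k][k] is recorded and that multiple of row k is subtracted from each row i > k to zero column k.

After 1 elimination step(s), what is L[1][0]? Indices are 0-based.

k=0: U[0][0]=-4
  eliminate (1,0): mult=-4, new row 1: (0, -4, 0); set L[1][0]=-4
  eliminate (2,0): mult=-2, new row 2: (0, 16, -3); set L[2][0]=-2

L[1][0] = -4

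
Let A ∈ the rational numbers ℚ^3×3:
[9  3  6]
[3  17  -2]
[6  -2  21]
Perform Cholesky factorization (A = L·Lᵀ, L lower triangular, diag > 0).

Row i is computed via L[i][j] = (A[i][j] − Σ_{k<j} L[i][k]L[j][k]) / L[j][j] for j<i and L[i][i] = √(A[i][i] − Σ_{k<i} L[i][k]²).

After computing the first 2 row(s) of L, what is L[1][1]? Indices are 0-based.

L[1][1] = 4

Step 1: L[0][0] = √(9) = 3.
  L[1][0] = (3) / L[0][0] = 1.
Step 2: L[1][1] = √(16) = 4.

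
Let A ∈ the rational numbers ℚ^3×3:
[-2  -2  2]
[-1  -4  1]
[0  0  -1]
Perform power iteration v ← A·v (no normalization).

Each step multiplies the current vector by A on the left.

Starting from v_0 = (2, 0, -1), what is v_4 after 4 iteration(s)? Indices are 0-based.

v_0 = (2, 0, -1).
v_1 = A·v_0 = (-6, -3, 1).
v_2 = A·v_1 = (20, 19, -1).
v_3 = A·v_2 = (-80, -97, 1).
v_4 = A·v_3 = (356, 469, -1).

v_4 = (356, 469, -1)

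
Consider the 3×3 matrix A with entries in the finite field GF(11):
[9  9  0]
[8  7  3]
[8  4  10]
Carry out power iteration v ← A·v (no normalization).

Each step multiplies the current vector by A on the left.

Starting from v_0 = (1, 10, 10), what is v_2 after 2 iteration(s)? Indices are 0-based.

v_2 = (4, 1, 9)

v_0 = (1, 10, 10).
v_1 = A·v_0 = (0, 9, 5).
v_2 = A·v_1 = (4, 1, 9).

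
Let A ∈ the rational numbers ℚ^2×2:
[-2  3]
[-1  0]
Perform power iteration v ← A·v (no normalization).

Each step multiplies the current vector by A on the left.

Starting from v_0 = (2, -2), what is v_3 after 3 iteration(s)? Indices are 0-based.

v_0 = (2, -2).
v_1 = A·v_0 = (-10, -2).
v_2 = A·v_1 = (14, 10).
v_3 = A·v_2 = (2, -14).

v_3 = (2, -14)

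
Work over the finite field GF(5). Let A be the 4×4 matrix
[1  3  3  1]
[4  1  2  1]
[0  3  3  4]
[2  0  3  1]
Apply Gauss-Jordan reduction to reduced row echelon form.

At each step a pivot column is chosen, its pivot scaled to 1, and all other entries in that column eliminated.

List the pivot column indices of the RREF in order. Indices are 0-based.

pivot columns: 0, 1, 2, 3

[1] R0 /= 1  ⇒  (1, 3, 3, 1)
     R1 -= 4·R0  ⇒  (0, 4, 0, 2)
     R3 -= 2·R0  ⇒  (0, 4, 2, 4)
[2] R1 /= 4  ⇒  (0, 1, 0, 3)
     R0 -= 3·R1  ⇒  (1, 0, 3, 2)
     R2 -= 3·R1  ⇒  (0, 0, 3, 0)
     R3 -= 4·R1  ⇒  (0, 0, 2, 2)
[3] R2 /= 3  ⇒  (0, 0, 1, 0)
     R0 -= 3·R2  ⇒  (1, 0, 0, 2)
     R3 -= 2·R2  ⇒  (0, 0, 0, 2)
[4] R3 /= 2  ⇒  (0, 0, 0, 1)
     R0 -= 2·R3  ⇒  (1, 0, 0, 0)
     R1 -= 3·R3  ⇒  (0, 1, 0, 0)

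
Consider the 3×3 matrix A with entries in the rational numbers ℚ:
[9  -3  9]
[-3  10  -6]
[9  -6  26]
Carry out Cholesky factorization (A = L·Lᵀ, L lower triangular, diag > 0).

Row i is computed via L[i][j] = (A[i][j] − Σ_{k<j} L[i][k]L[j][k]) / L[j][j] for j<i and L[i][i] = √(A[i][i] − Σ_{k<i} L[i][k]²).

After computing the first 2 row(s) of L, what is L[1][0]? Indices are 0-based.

Step 1: L[0][0] = √(9) = 3.
  L[1][0] = (-3) / L[0][0] = -1.
Step 2: L[1][1] = √(9) = 3.

L[1][0] = -1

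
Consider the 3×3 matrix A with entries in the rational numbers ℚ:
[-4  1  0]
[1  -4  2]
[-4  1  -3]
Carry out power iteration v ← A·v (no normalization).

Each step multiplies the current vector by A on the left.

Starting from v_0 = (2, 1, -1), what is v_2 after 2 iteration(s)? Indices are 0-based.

v_0 = (2, 1, -1).
v_1 = A·v_0 = (-7, -4, -4).
v_2 = A·v_1 = (24, 1, 36).

v_2 = (24, 1, 36)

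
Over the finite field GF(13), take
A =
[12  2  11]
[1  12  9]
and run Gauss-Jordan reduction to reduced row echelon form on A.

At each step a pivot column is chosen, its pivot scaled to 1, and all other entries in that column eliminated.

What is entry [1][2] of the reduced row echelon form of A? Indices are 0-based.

M[1][2] = 7

pivot(0,0)=12: scale R0 → (1, 11, 2)
  clear (1,0): R1 −= (1)R0 → (0, 1, 7)
pivot(1,1)=1: scale R1 → (0, 1, 7)
  clear (0,1): R0 −= (11)R1 → (1, 0, 3)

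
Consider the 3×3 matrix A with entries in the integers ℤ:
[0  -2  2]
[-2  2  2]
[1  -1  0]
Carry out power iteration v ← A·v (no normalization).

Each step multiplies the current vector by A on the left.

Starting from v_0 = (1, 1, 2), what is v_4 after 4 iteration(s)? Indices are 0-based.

v_4 = (-64, 40, -32)

v_0 = (1, 1, 2).
v_1 = A·v_0 = (2, 4, 0).
v_2 = A·v_1 = (-8, 4, -2).
v_3 = A·v_2 = (-12, 20, -12).
v_4 = A·v_3 = (-64, 40, -32).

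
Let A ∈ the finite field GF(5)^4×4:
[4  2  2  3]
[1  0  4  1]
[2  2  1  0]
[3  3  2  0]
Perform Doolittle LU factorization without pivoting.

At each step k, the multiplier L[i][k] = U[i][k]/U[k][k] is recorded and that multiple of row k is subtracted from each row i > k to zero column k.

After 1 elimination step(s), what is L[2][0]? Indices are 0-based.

L[2][0] = 3

[col 0] pivot 4
  R1 -= 4*R0 → (0, 2, 1, 4)  (L[1][0] := 4)
  R2 -= 3*R0 → (0, 1, 0, 1)  (L[2][0] := 3)
  R3 -= 2*R0 → (0, 4, 3, 4)  (L[3][0] := 2)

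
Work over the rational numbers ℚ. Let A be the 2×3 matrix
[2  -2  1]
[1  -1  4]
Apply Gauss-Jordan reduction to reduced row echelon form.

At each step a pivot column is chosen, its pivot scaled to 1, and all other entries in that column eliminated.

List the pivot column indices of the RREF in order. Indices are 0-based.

pivot columns: 0, 2

step 1: normalize row 0 (÷2) = (1, -1, 1/2)
  row 1: subtract 1×row0 = (0, 0, 7/2)
skip col 1 (zero from row 1)
step 2: normalize row 1 (÷7/2) = (0, 0, 1)
  row 0: subtract 1/2×row1 = (1, -1, 0)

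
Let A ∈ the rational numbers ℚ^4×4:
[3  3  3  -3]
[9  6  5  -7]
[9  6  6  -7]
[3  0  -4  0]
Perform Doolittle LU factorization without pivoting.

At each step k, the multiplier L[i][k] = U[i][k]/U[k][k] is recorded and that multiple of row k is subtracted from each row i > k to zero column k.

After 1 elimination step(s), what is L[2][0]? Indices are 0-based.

k=0: U[0][0]=3
  eliminate (1,0): mult=3, new row 1: (0, -3, -4, 2); set L[1][0]=3
  eliminate (2,0): mult=3, new row 2: (0, -3, -3, 2); set L[2][0]=3
  eliminate (3,0): mult=1, new row 3: (0, -3, -7, 3); set L[3][0]=1

L[2][0] = 3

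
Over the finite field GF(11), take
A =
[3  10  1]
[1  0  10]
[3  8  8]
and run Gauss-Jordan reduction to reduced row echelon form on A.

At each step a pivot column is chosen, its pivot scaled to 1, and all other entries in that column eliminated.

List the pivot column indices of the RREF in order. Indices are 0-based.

pivot columns: 0, 1, 2

step 1: normalize row 0 (÷3) = (1, 7, 4)
  row 1: subtract 1×row0 = (0, 4, 6)
  row 2: subtract 3×row0 = (0, 9, 7)
step 2: normalize row 1 (÷4) = (0, 1, 7)
  row 0: subtract 7×row1 = (1, 0, 10)
  row 2: subtract 9×row1 = (0, 0, 10)
step 3: normalize row 2 (÷10) = (0, 0, 1)
  row 0: subtract 10×row2 = (1, 0, 0)
  row 1: subtract 7×row2 = (0, 1, 0)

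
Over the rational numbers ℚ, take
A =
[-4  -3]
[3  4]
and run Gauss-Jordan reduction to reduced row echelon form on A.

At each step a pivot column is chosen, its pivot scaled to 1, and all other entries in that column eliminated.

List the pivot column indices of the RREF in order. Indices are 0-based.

pivot columns: 0, 1

pivot(0,0)=-4: scale R0 → (1, 3/4)
  clear (1,0): R1 −= (3)R0 → (0, 7/4)
pivot(1,1)=7/4: scale R1 → (0, 1)
  clear (0,1): R0 −= (3/4)R1 → (1, 0)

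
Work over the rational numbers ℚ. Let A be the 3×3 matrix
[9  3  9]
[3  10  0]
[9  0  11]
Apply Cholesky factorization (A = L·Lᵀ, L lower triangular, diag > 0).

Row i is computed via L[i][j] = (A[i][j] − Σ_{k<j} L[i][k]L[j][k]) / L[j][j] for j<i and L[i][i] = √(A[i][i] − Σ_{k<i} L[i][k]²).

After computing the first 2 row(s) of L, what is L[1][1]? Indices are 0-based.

L[1][1] = 3

Step 1: L[0][0] = √(9) = 3.
  L[1][0] = (3) / L[0][0] = 1.
Step 2: L[1][1] = √(9) = 3.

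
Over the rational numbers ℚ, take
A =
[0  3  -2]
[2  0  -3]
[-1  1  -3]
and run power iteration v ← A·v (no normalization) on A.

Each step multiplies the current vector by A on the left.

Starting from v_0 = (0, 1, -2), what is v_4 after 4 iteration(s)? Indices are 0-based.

v_0 = (0, 1, -2).
v_1 = A·v_0 = (7, 6, 7).
v_2 = A·v_1 = (4, -7, -22).
v_3 = A·v_2 = (23, 74, 55).
v_4 = A·v_3 = (112, -119, -114).

v_4 = (112, -119, -114)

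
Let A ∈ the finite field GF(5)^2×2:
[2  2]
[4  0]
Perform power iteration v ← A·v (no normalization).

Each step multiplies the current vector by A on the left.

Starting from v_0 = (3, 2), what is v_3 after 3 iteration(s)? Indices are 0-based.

v_3 = (3, 1)

v_0 = (3, 2).
v_1 = A·v_0 = (0, 2).
v_2 = A·v_1 = (4, 0).
v_3 = A·v_2 = (3, 1).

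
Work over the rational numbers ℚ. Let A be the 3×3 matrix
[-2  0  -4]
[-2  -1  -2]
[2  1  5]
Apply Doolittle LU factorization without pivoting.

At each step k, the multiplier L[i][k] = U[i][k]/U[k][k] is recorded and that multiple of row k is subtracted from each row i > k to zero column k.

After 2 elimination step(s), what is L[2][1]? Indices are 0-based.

L[2][1] = -1

Step 1: pivot at (0,0) is -2.
  row1 ← row1 − (1)·row0  ⇒  L[1][0]=1, U row1=(0, -1, 2)
  row2 ← row2 − (-1)·row0  ⇒  L[2][0]=-1, U row2=(0, 1, 1)
Step 2: pivot at (1,1) is -1.
  row2 ← row2 − (-1)·row1  ⇒  L[2][1]=-1, U row2=(0, 0, 3)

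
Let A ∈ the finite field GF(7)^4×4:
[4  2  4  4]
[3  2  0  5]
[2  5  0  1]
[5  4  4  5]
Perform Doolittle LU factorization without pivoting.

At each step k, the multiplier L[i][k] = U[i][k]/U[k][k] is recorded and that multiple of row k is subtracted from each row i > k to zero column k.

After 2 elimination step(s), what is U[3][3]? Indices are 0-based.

k=0: U[0][0]=4
  eliminate (1,0): mult=6, new row 1: (0, 4, 4, 2); set L[1][0]=6
  eliminate (2,0): mult=4, new row 2: (0, 4, 5, 6); set L[2][0]=4
  eliminate (3,0): mult=3, new row 3: (0, 5, 6, 0); set L[3][0]=3
k=1: U[1][1]=4
  eliminate (2,1): mult=1, new row 2: (0, 0, 1, 4); set L[2][1]=1
  eliminate (3,1): mult=3, new row 3: (0, 0, 1, 1); set L[3][1]=3

U[3][3] = 1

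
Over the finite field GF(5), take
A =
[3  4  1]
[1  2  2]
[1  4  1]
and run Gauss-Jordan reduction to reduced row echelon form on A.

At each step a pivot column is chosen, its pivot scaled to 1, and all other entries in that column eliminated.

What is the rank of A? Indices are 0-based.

step 1: normalize row 0 (÷3) = (1, 3, 2)
  row 1: subtract 1×row0 = (0, 4, 0)
  row 2: subtract 1×row0 = (0, 1, 4)
step 2: normalize row 1 (÷4) = (0, 1, 0)
  row 0: subtract 3×row1 = (1, 0, 2)
  row 2: subtract 1×row1 = (0, 0, 4)
step 3: normalize row 2 (÷4) = (0, 0, 1)
  row 0: subtract 2×row2 = (1, 0, 0)

rank = 3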